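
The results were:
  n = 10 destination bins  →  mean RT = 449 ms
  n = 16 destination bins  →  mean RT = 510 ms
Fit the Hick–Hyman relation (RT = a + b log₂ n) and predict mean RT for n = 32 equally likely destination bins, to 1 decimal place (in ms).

With log₂ n on the abscissa the relation is linear; from the two conditions:
  b = (510 − 449) / (log₂ 16 − log₂ 10) = 61 / (4 − 3.3219) = 89.961 ms/bit
  a = 449 − 89.961 × 3.3219 = 150.156 ms
Then RT(32) = 150.156 + 89.961 × log₂ 32 = 150.156 + 89.961 × 5 ≈ 599.961 ms.

600.0 ms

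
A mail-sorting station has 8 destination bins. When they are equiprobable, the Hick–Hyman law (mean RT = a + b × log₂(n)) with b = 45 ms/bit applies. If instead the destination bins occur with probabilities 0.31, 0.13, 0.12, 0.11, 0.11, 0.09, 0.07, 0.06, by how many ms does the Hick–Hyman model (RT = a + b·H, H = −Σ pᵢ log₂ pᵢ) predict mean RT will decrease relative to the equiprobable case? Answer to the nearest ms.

9 ms

Equiprobable entropy H₀ = log₂ 8 = 3.0000 bits.
Skewed entropy H = −Σ pᵢ log₂ pᵢ = 2.7988 bits.
ΔRT = b·(H₀ − H) = 45 × 0.2012 = 9.05 ms.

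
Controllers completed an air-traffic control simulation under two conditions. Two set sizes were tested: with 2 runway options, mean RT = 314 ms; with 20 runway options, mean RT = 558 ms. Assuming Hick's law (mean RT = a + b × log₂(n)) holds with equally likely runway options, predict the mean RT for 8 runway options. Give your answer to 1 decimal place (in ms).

Solve the two-equation system in a and b:
  b = (558 − 314) / (log₂ 20 − log₂ 2) = 244 / (4.3219 − 1) = 73.451 ms/bit
  a = 314 − 73.451 × 1 = 240.549 ms
Then RT(8) = 240.549 + 73.451 × log₂ 8 = 240.549 + 73.451 × 3 ≈ 460.903 ms.

460.9 ms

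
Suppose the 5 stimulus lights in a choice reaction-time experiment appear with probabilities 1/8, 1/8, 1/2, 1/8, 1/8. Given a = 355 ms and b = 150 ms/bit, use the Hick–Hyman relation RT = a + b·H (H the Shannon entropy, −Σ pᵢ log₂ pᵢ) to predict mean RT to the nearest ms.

655 ms

H = −Σ pᵢ log₂ pᵢ = 0.125·3 + 0.125·3 + 0.5·1 + 0.125·3 + 0.125·3 = 2.000 bits.
RT = 355 + 150 × 2.000 = 655.00 ms.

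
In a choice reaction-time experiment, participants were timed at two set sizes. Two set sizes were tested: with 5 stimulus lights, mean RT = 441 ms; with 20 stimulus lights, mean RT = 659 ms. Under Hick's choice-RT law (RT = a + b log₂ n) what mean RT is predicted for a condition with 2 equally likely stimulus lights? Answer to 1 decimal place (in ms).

296.9 ms

RT is linear in log₂ n, so two points fix the line:
  b = (659 − 441) / (log₂ 20 − log₂ 5) = 218 / (4.3219 − 2.3219) = 109.000 ms/bit
  a = 441 − 109.000 × 2.3219 = 187.910 ms
Then RT(2) = 187.910 + 109.000 × log₂ 2 = 187.910 + 109.000 × 1 ≈ 296.910 ms.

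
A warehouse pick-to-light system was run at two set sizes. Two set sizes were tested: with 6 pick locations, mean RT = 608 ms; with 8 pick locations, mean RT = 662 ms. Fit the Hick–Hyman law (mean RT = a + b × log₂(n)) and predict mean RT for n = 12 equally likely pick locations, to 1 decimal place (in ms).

738.1 ms

With log₂ n on the abscissa the relation is linear; from the two conditions:
  b = (662 − 608) / (log₂ 8 − log₂ 6) = 54 / (3 − 2.5850) = 130.109 ms/bit
  a = 608 − 130.109 × 2.5850 = 271.674 ms
Then RT(12) = 271.674 + 130.109 × log₂ 12 = 271.674 + 130.109 × 3.5850 ≈ 738.109 ms.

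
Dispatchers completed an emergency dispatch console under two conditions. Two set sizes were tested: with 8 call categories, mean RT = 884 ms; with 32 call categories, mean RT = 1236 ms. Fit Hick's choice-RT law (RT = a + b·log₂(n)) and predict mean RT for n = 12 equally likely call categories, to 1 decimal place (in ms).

With log₂ n on the abscissa the relation is linear; from the two conditions:
  b = (1236 − 884) / (log₂ 32 − log₂ 8) = 352 / (5 − 3) = 176.000 ms/bit
  a = 884 − 176.000 × 3 = 356.000 ms
Then RT(12) = 356.000 + 176.000 × log₂ 12 = 356.000 + 176.000 × 3.5850 ≈ 986.953 ms.

987.0 ms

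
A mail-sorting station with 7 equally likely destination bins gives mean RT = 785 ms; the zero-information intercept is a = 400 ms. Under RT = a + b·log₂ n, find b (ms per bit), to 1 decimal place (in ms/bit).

log₂(7) = 2.8074 bits.
b = (RT − a)/log₂ n = (785 − 400) / 2.8074 = 137.140 ms/bit.

137.1 ms/bit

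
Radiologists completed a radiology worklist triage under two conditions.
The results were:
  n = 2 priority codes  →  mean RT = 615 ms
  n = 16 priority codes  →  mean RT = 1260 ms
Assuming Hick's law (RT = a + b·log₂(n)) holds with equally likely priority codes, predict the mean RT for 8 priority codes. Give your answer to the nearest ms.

1045 ms

RT is linear in log₂ n, so two points fix the line:
  b = (1260 − 615) / (log₂ 16 − log₂ 2) = 645 / (4 − 1) = 215 ms/bit
  a = 615 − 215 × 1 = 400 ms
Then RT(8) = 400 + 215 × log₂ 8 = 400 + 215 × 3 ≈ 1045.000 ms.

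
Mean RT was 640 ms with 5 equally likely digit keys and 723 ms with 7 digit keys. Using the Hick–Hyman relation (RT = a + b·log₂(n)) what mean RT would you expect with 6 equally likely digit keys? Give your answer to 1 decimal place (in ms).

With log₂ n on the abscissa the relation is linear; from the two conditions:
  b = (723 − 640) / (log₂ 7 − log₂ 5) = 83 / (2.8074 − 2.3219) = 170.984 ms/bit
  a = 640 − 170.984 × 2.3219 = 242.989 ms
Then RT(6) = 242.989 + 170.984 × log₂ 6 = 242.989 + 170.984 × 2.5850 ≈ 684.975 ms.

685.0 ms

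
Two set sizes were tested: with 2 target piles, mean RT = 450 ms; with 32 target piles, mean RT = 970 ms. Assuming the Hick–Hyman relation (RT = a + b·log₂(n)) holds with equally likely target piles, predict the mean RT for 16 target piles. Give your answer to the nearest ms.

840 ms

Solve the two-equation system in a and b:
  b = (970 − 450) / (log₂ 32 − log₂ 2) = 520 / (5 − 1) = 130 ms/bit
  a = 450 − 130 × 1 = 320 ms
Then RT(16) = 320 + 130 × log₂ 16 = 320 + 130 × 4 ≈ 840.000 ms.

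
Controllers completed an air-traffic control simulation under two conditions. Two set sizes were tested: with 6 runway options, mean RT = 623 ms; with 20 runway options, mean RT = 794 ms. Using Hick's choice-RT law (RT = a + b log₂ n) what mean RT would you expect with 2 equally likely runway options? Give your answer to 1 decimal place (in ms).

Solve the two-equation system in a and b:
  b = (794 − 623) / (log₂ 20 − log₂ 6) = 171 / (4.3219 − 2.5850) = 98.448 ms/bit
  a = 623 − 98.448 × 2.5850 = 368.517 ms
Then RT(2) = 368.517 + 98.448 × log₂ 2 = 368.517 + 98.448 × 1 ≈ 466.964 ms.

467.0 ms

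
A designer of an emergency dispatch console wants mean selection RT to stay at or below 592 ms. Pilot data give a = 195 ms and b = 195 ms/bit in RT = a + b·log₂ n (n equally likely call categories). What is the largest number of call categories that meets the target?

Set 195 + 195·log₂ n ≤ 592 → log₂ n ≤ (592 − 195)/195 = 2.0359.
So n ≤ 2^2.0359 = 4.101; the largest integer n is 4.

4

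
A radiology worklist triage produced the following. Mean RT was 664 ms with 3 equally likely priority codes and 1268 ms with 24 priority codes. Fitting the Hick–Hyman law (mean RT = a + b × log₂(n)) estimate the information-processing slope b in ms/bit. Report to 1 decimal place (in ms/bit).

Slope: b = (1268 − 664) / (log₂ 24 − log₂ 3) = 604/3.0000 = 201.333 ms/bit.

201.3 ms/bit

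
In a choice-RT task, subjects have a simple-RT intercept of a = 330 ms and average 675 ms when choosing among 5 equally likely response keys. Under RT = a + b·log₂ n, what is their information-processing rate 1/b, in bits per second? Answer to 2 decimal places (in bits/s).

6.73 bits/s

b = (675 − 330)/log₂ 5 = 345/2.3219 = 148.583 ms per bit = 0.14858 s/bit; the reciprocal is 6.730 bits/s.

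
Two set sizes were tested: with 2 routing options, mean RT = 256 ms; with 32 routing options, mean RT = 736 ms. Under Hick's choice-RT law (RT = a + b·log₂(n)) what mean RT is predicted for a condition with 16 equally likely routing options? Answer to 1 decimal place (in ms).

With log₂ n on the abscissa the relation is linear; from the two conditions:
  b = (736 − 256) / (log₂ 32 − log₂ 2) = 480 / (5 − 1) = 120.000 ms/bit
  a = 256 − 120.000 × 1 = 136.000 ms
Then RT(16) = 136.000 + 120.000 × log₂ 16 = 136.000 + 120.000 × 4 ≈ 616.000 ms.

616.0 ms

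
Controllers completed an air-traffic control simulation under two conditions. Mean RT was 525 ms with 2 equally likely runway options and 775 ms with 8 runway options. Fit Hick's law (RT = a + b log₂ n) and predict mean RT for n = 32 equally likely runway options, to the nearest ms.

1025 ms

RT is linear in log₂ n, so two points fix the line:
  b = (775 − 525) / (log₂ 8 − log₂ 2) = 250 / (3 − 1) = 125 ms/bit
  a = 525 − 125 × 1 = 400 ms
Then RT(32) = 400 + 125 × log₂ 32 = 400 + 125 × 5 ≈ 1025.000 ms.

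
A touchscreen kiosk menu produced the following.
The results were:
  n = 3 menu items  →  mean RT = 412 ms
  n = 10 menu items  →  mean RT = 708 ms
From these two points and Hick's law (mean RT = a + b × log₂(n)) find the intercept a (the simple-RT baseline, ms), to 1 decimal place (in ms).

Slope: b = (708 − 412) / (log₂ 10 − log₂ 3) = 296/1.7370 = 170.412 ms/bit.
Intercept: a = 412 − 170.412·log₂(3) = 141.903 ms.

141.9 ms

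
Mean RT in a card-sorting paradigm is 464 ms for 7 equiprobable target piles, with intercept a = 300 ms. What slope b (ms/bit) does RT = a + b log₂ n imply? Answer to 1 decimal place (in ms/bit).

b = (464 − 300) / log₂(7) = 164 / 2.8074 = 58.418 ms/bit.

58.4 ms/bit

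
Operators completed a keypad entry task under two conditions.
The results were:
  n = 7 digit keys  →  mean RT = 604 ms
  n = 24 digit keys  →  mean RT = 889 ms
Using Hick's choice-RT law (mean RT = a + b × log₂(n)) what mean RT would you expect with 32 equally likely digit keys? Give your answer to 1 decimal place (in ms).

955.5 ms

With log₂ n on the abscissa the relation is linear; from the two conditions:
  b = (889 − 604) / (log₂ 24 − log₂ 7) = 285 / (4.5850 − 2.8074) = 160.328 ms/bit
  a = 604 − 160.328 × 2.8074 = 153.903 ms
Then RT(32) = 153.903 + 160.328 × log₂ 32 = 153.903 + 160.328 × 5 ≈ 955.542 ms.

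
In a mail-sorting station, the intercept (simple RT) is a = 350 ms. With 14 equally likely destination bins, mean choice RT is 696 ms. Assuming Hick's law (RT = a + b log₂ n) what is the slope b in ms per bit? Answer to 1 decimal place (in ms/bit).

log₂(14) = 3.8074 bits.
b = (RT − a)/log₂ n = (696 − 350) / 3.8074 = 90.877 ms/bit.

90.9 ms/bit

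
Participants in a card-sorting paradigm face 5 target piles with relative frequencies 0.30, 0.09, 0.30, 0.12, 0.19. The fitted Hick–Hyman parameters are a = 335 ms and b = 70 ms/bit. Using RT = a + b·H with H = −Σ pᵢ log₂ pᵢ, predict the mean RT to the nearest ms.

Entropy contributions −pᵢ log₂ pᵢ: 0.5211, 0.3127, 0.5211, 0.3671, 0.4552; sum H = 2.1771 bits.
RT = a + bH = 335 + 70·2.1771 = 487.40 ms.

487 ms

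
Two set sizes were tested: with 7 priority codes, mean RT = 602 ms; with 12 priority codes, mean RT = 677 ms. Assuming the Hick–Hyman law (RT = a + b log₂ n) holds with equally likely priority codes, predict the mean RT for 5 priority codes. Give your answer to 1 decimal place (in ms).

With log₂ n on the abscissa the relation is linear; from the two conditions:
  b = (677 − 602) / (log₂ 12 − log₂ 7) = 75 / (3.5850 − 2.8074) = 96.450 ms/bit
  a = 602 − 96.450 × 2.8074 = 331.232 ms
Then RT(5) = 331.232 + 96.450 × log₂ 5 = 331.232 + 96.450 × 2.3219 ≈ 555.181 ms.

555.2 ms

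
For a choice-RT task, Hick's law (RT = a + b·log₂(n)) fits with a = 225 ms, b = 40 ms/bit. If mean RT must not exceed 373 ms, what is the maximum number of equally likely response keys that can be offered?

12

Set 225 + 40·log₂ n ≤ 373 → log₂ n ≤ (373 − 225)/40 = 3.7000.
So n ≤ 2^3.7000 = 12.996; the largest integer n is 12.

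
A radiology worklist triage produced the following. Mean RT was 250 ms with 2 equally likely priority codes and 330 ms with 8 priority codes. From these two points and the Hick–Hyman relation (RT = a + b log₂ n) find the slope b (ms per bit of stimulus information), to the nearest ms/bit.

Slope: b = (330 − 250) / (log₂ 8 − log₂ 2) = 80/2.0000 = 40 ms/bit.

40 ms/bit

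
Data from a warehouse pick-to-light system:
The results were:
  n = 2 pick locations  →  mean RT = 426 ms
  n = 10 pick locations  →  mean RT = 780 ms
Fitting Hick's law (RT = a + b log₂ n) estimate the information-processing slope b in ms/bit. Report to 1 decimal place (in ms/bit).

Slope: b = (780 − 426) / (log₂ 10 − log₂ 2) = 354/2.3219 = 152.460 ms/bit.

152.5 ms/bit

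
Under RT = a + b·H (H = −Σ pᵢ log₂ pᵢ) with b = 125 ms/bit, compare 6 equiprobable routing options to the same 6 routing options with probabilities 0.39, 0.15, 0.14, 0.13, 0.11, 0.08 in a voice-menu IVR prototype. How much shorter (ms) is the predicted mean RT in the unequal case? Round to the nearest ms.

28 ms

The RT saving is b·ΔH. Equiprobable H₀ = log₂(6) = 2.5850 bits; with the given probabilities H = 2.3619 bits.
b·(H₀ − H) = 125 × (2.5850 − 2.3619) = 27.88 ms.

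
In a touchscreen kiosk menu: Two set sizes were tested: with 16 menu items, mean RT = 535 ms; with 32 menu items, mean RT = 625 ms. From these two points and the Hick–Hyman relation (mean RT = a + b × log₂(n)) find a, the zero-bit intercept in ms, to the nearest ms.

175 ms

b = (RT₂ − RT₁)/(log₂ n₂ − log₂ n₁) = (625 − 535)/(5 − 4) = 90 ms/bit.
Intercept: a = 535 − 90·log₂(16) = 175.000 ms.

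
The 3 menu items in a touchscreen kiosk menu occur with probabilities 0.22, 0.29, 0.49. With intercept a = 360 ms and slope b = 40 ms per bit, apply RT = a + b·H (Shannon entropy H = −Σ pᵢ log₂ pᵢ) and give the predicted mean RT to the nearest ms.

420 ms

Entropy contributions −pᵢ log₂ pᵢ: 0.4806, 0.5179, 0.5043; sum H = 1.5028 bits.
RT = a + bH = 360 + 40·1.5028 = 420.11 ms.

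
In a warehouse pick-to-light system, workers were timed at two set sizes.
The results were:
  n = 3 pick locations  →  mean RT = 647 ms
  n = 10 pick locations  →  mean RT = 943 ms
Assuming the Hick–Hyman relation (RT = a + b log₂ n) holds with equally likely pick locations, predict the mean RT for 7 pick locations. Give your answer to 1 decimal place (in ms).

Solve the two-equation system in a and b:
  b = (943 − 647) / (log₂ 10 − log₂ 3) = 296 / (3.3219 − 1.5850) = 170.412 ms/bit
  a = 647 − 170.412 × 1.5850 = 376.903 ms
Then RT(7) = 376.903 + 170.412 × log₂ 7 = 376.903 + 170.412 × 2.8074 ≈ 855.310 ms.

855.3 ms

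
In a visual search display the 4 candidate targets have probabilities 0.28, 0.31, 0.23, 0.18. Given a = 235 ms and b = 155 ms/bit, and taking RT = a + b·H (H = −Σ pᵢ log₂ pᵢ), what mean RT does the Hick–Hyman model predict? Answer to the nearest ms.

Entropy contributions −pᵢ log₂ pᵢ: 0.5142, 0.5238, 0.4877, 0.4453; sum H = 1.9710 bits.
RT = a + bH = 235 + 155·1.9710 = 540.50 ms.

541 ms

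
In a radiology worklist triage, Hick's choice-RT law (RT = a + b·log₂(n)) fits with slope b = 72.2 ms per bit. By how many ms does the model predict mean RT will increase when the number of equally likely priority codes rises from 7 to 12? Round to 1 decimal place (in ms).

56.1 ms

ΔRT = (a + b log₂ n₂) − (a + b log₂ n₁) = b·(log₂ n₂ − log₂ n₁).
log₂(12) − log₂(7) = 3.5850 − 2.8074 = 0.7776.
ΔRT = 72.2 × 0.7776 = 56.143 ms.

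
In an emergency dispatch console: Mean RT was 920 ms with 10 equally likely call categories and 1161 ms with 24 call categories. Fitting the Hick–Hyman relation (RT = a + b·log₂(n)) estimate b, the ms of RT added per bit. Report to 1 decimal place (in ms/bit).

Slope: b = (1161 − 920) / (log₂ 24 − log₂ 10) = 241/1.2630 = 190.810 ms/bit.

190.8 ms/bit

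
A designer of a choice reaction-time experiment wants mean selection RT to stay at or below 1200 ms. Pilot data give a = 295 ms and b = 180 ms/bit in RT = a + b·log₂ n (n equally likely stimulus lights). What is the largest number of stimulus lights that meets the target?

32

Set 295 + 180·log₂ n ≤ 1200 → log₂ n ≤ (1200 − 295)/180 = 5.0278.
So n ≤ 2^5.0278 = 32.622; the largest integer n is 32.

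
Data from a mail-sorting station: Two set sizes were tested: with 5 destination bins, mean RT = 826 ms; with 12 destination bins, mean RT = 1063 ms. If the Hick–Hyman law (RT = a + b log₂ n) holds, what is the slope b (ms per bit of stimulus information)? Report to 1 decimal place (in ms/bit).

The slope on a log₂ axis is (1063 − 826) / (3.5850 − 2.3219) = 187.643 ms/bit.

187.6 ms/bit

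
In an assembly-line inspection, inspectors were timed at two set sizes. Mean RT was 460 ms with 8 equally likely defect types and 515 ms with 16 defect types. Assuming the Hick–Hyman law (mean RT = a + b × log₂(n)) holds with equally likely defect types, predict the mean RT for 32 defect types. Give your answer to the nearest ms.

570 ms

Solve the two-equation system in a and b:
  b = (515 − 460) / (log₂ 16 − log₂ 8) = 55 / (4 − 3) = 55 ms/bit
  a = 460 − 55 × 3 = 295 ms
Then RT(32) = 295 + 55 × log₂ 32 = 295 + 55 × 5 ≈ 570.000 ms.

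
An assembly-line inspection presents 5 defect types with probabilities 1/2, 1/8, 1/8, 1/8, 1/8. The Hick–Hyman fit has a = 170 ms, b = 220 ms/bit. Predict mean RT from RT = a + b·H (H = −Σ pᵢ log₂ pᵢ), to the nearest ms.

Each term −pᵢ log₂ pᵢ: 0.5·1 + 0.125·3 + 0.125·3 + 0.125·3 + 0.125·3; summed, H = 2.000 bits.
Mean RT = a + bH = 170 + 220·2.000 = 610.00 ms.

610 ms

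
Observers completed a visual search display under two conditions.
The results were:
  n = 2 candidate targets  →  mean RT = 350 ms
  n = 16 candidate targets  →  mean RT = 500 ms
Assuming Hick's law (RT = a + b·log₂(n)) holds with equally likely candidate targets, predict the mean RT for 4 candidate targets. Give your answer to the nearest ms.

Fit slope and intercept:
  b = (500 − 350) / (log₂ 16 − log₂ 2) = 150 / (4 − 1) = 50 ms/bit
  a = 350 − 50 × 1 = 300 ms
Then RT(4) = 300 + 50 × log₂ 4 = 300 + 50 × 2 ≈ 400.000 ms.

400 ms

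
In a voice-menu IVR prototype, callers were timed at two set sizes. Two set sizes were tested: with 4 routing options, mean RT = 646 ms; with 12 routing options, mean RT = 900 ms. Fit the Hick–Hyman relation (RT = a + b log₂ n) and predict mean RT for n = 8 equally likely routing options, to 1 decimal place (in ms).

806.3 ms

RT is linear in log₂ n, so two points fix the line:
  b = (900 − 646) / (log₂ 12 − log₂ 4) = 254 / (3.5850 − 2) = 160.256 ms/bit
  a = 646 − 160.256 × 2 = 325.488 ms
Then RT(8) = 325.488 + 160.256 × log₂ 8 = 325.488 + 160.256 × 3 ≈ 806.256 ms.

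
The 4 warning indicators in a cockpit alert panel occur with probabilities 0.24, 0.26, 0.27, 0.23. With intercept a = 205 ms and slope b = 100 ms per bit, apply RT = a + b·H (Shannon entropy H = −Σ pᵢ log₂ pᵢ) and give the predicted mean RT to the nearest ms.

H = 0.24·log₂(1/0.24) + 0.26·log₂(1/0.26) + 0.27·log₂(1/0.27) + 0.23·log₂(1/0.23) = 1.9971 bits.
RT = 205 + 100 × 1.9971 = 404.71 ms.

405 ms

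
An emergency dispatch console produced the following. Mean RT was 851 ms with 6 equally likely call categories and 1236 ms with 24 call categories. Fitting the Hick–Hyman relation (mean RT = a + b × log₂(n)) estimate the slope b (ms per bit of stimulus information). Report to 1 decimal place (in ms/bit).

192.5 ms/bit

b = (RT₂ − RT₁)/(log₂ n₂ − log₂ n₁) = (1236 − 851)/(4.5850 − 2.5850) = 192.500 ms/bit.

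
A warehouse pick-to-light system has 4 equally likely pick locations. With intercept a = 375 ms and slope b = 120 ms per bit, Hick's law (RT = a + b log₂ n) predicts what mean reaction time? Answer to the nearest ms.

615 ms

log₂(4) = 2 bits, so RT = 375 + 120 × 2 ≈ 615.000 ms.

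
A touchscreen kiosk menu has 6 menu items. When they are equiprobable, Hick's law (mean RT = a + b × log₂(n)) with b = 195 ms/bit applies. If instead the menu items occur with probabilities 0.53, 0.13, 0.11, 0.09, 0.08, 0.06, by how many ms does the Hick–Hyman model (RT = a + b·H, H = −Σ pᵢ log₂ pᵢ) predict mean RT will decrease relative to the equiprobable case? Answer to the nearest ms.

101 ms

The RT saving is b·ΔH. Equiprobable H₀ = log₂(6) = 2.5850 bits; with the given probabilities H = 2.0661 bits.
b·(H₀ − H) = 195 × (2.5850 − 2.0661) = 101.18 ms.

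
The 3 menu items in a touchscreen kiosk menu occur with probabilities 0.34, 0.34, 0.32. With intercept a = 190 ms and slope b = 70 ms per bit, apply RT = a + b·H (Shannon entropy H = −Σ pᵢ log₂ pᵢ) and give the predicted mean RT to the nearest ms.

H = 0.34·log₂(1/0.34) + 0.34·log₂(1/0.34) + 0.32·log₂(1/0.32) = 1.5844 bits.
RT = 190 + 70 × 1.5844 = 300.91 ms.

301 ms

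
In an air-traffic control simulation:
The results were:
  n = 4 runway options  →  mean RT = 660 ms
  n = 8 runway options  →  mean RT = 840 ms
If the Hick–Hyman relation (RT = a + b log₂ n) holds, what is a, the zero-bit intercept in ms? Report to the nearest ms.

The slope on a log₂ axis is (840 − 660) / (3 − 2) = 180 ms/bit.
Intercept: a = 660 − 180·log₂(4) = 300.000 ms.

300 ms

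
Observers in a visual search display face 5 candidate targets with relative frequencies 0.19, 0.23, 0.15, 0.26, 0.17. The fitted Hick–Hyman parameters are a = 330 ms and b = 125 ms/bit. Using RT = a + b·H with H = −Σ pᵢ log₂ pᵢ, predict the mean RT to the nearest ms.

617 ms

Entropy contributions −pᵢ log₂ pᵢ: 0.4552, 0.4877, 0.4105, 0.5053, 0.4346; sum H = 2.2933 bits.
RT = a + bH = 330 + 125·2.2933 = 616.66 ms.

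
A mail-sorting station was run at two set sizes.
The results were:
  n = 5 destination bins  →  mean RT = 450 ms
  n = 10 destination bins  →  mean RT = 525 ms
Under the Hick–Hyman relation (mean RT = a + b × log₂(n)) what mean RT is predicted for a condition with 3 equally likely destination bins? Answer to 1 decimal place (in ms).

RT is linear in log₂ n, so two points fix the line:
  b = (525 − 450) / (log₂ 10 − log₂ 5) = 75 / (3.3219 − 2.3219) = 75.000 ms/bit
  a = 450 − 75.000 × 2.3219 = 275.855 ms
Then RT(3) = 275.855 + 75.000 × log₂ 3 = 275.855 + 75.000 × 1.5850 ≈ 394.728 ms.

394.7 ms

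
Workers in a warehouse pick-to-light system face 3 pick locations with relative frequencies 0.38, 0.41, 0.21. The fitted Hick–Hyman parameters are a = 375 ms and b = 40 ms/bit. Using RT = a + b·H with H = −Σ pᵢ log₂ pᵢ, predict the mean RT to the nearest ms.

436 ms

Entropy contributions −pᵢ log₂ pᵢ: 0.5305, 0.5274, 0.4728; sum H = 1.5307 bits.
RT = a + bH = 375 + 40·1.5307 = 436.23 ms.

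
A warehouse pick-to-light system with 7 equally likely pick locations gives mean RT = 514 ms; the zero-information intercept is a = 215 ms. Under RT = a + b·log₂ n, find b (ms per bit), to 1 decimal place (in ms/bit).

106.5 ms/bit

7 alternatives carry log₂ 7 = 2.8074 bits; the choice cost is 514 − 215 = 299 ms, so b = 299/2.8074 = 106.506 ms/bit.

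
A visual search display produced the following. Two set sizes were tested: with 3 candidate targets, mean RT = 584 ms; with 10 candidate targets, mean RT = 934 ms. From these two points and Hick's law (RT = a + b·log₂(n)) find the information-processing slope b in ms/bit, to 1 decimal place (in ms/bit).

The slope on a log₂ axis is (934 − 584) / (3.3219 − 1.5850) = 201.501 ms/bit.

201.5 ms/bit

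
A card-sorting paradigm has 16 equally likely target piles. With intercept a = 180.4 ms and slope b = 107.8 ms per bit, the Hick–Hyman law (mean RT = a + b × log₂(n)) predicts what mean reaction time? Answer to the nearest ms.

log₂(16) = 4 bits, so RT = 180.4 + 107.8 × 4 ≈ 611.600 ms.

612 ms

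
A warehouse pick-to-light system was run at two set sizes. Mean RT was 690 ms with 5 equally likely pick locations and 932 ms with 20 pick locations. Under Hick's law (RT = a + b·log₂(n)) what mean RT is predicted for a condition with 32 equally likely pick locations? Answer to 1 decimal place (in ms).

RT is linear in log₂ n, so two points fix the line:
  b = (932 − 690) / (log₂ 20 − log₂ 5) = 242 / (4.3219 − 2.3219) = 121.000 ms/bit
  a = 690 − 121.000 × 2.3219 = 409.047 ms
Then RT(32) = 409.047 + 121.000 × log₂ 32 = 409.047 + 121.000 × 5 ≈ 1014.047 ms.

1014.0 ms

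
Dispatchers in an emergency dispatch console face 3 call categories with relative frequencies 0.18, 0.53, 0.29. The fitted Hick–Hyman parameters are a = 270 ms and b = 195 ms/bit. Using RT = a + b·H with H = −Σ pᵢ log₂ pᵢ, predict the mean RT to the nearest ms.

552 ms

Entropy contributions −pᵢ log₂ pᵢ: 0.4453, 0.4854, 0.5179; sum H = 1.4487 bits.
RT = a + bH = 270 + 195·1.4487 = 552.49 ms.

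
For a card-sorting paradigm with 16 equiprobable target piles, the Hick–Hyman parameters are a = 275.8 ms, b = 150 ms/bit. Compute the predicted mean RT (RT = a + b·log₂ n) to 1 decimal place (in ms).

log₂(16) = 4 bits, so RT = 275.8 + 150 × 4 ≈ 875.800 ms.

875.8 ms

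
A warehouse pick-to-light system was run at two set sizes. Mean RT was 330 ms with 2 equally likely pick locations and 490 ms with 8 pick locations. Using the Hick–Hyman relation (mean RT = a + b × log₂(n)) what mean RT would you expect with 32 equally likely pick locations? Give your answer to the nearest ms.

650 ms

Fit slope and intercept:
  b = (490 − 330) / (log₂ 8 − log₂ 2) = 160 / (3 − 1) = 80 ms/bit
  a = 330 − 80 × 1 = 250 ms
Then RT(32) = 250 + 80 × log₂ 32 = 250 + 80 × 5 ≈ 650.000 ms.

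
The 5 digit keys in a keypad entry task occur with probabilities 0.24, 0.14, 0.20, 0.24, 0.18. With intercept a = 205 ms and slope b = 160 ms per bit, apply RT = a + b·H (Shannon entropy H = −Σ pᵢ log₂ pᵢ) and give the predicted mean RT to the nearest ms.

572 ms

H = 0.24·log₂(1/0.24) + 0.14·log₂(1/0.14) + 0.20·log₂(1/0.20) + 0.24·log₂(1/0.24) + 0.18·log₂(1/0.18) = 2.2951 bits.
RT = 205 + 160 × 2.2951 = 572.21 ms.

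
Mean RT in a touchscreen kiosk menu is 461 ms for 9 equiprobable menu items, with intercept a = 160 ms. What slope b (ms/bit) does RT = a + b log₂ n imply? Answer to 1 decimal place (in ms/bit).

95.0 ms/bit

9 alternatives carry log₂ 9 = 3.1699 bits; the choice cost is 461 − 160 = 301 ms, so b = 301/3.1699 = 94.955 ms/bit.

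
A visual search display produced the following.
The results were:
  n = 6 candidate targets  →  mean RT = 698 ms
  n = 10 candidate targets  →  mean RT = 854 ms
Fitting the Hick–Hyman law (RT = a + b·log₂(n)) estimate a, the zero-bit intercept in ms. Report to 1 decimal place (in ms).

150.8 ms

Slope: b = (854 − 698) / (log₂ 10 − log₂ 6) = 156/0.7370 = 211.679 ms/bit.
a = RT₁ − b·log₂ n₁ = 698 − 211.679 × 2.5850 = 150.818 ms.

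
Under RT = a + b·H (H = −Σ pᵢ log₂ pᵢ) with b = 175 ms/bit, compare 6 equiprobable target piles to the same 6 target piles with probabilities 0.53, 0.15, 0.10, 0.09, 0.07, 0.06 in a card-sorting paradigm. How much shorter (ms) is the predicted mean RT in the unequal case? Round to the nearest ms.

93 ms

The RT saving is b·ΔH. Equiprobable H₀ = log₂(6) = 2.5850 bits; with the given probabilities H = 2.0529 bits.
b·(H₀ − H) = 175 × (2.5850 − 2.0529) = 93.11 ms.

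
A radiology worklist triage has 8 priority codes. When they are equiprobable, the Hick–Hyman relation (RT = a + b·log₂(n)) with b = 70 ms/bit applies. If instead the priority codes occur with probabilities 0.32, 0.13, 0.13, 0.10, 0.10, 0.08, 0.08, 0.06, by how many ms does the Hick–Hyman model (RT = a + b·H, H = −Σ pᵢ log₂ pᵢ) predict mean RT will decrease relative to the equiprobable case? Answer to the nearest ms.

15 ms

Equiprobable entropy H₀ = log₂ 8 = 3.0000 bits.
Skewed entropy H = −Σ pᵢ log₂ pᵢ = 2.7823 bits.
ΔRT = b·(H₀ − H) = 70 × 0.2177 = 15.24 ms.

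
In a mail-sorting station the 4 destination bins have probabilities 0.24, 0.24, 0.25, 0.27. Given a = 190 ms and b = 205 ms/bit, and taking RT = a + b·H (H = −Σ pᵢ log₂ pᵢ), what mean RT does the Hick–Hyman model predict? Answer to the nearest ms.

H = 0.24·log₂(1/0.24) + 0.24·log₂(1/0.24) + 0.25·log₂(1/0.25) + 0.27·log₂(1/0.27) = 1.9983 bits.
RT = 190 + 205 × 1.9983 = 599.65 ms.

600 ms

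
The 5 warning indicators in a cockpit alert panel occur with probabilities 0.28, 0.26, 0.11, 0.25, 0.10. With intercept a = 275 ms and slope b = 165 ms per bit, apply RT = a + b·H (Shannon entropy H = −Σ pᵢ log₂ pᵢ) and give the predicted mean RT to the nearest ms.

H = 0.28·log₂(1/0.28) + 0.26·log₂(1/0.26) + 0.11·log₂(1/0.11) + 0.25·log₂(1/0.25) + 0.10·log₂(1/0.10) = 2.2020 bits.
RT = 275 + 165 × 2.2020 = 638.33 ms.

638 ms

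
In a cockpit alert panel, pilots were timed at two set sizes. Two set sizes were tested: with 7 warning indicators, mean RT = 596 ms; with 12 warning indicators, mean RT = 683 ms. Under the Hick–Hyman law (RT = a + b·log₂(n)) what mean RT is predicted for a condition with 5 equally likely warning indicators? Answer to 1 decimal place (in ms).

Solve the two-equation system in a and b:
  b = (683 − 596) / (log₂ 12 − log₂ 7) = 87 / (3.5850 − 2.8074) = 111.882 ms/bit
  a = 596 − 111.882 × 2.8074 = 281.909 ms
Then RT(5) = 281.909 + 111.882 × log₂ 5 = 281.909 + 111.882 × 2.3219 ≈ 541.690 ms.

541.7 ms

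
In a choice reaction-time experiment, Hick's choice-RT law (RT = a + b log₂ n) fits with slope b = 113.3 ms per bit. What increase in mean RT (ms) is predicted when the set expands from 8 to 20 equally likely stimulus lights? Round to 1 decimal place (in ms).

149.8 ms

The intercept a cancels: ΔRT = b·(log₂ n₂ − log₂ n₁) = b·log₂(n₂/n₁).
log₂(20) − log₂(8) = 4.3219 − 3 = 1.3219.
ΔRT = 113.3 × 1.3219 = 149.774 ms.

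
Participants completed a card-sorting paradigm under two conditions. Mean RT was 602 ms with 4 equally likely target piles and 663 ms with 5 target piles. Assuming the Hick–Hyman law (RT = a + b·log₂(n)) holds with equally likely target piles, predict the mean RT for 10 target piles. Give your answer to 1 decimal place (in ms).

852.5 ms

With log₂ n on the abscissa the relation is linear; from the two conditions:
  b = (663 − 602) / (log₂ 5 − log₂ 4) = 61 / (2.3219 − 2) = 189.483 ms/bit
  a = 602 − 189.483 × 2 = 223.033 ms
Then RT(10) = 223.033 + 189.483 × log₂ 10 = 223.033 + 189.483 × 3.3219 ≈ 852.483 ms.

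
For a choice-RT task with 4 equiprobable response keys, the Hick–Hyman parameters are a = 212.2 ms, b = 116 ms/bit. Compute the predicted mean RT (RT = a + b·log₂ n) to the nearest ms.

log₂(4) = 2 bits, so RT = 212.2 + 116 × 2 ≈ 444.200 ms.

444 ms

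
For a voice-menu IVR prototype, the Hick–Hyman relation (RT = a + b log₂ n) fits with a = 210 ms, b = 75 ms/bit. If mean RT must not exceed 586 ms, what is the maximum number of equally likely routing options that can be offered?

Set 210 + 75·log₂ n ≤ 586 → log₂ n ≤ (586 − 210)/75 = 5.0133.
So n ≤ 2^5.0133 = 32.297; the largest integer n is 32.

32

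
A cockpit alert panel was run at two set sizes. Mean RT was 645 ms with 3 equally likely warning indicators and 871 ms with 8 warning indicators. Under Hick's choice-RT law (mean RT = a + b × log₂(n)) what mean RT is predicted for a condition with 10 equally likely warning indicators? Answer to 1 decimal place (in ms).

With log₂ n on the abscissa the relation is linear; from the two conditions:
  b = (871 − 645) / (log₂ 8 − log₂ 3) = 226 / (3 − 1.5850) = 159.713 ms/bit
  a = 645 − 159.713 × 1.5850 = 391.861 ms
Then RT(10) = 391.861 + 159.713 × log₂ 10 = 391.861 + 159.713 × 3.3219 ≈ 922.416 ms.

922.4 ms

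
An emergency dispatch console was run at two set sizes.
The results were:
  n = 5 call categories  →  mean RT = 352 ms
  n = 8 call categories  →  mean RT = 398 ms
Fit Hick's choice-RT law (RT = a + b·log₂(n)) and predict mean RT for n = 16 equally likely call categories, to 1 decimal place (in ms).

465.8 ms

RT is linear in log₂ n, so two points fix the line:
  b = (398 − 352) / (log₂ 8 − log₂ 5) = 46 / (3 − 2.3219) = 67.839 ms/bit
  a = 352 − 67.839 × 2.3219 = 194.482 ms
Then RT(16) = 194.482 + 67.839 × log₂ 16 = 194.482 + 67.839 × 4 ≈ 465.839 ms.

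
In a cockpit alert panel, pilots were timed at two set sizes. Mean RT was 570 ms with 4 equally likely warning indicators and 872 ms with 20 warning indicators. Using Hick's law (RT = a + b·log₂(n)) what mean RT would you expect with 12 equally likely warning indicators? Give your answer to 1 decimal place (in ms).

776.1 ms

RT is linear in log₂ n, so two points fix the line:
  b = (872 − 570) / (log₂ 20 − log₂ 4) = 302 / (4.3219 − 2) = 130.064 ms/bit
  a = 570 − 130.064 × 2 = 309.871 ms
Then RT(12) = 309.871 + 130.064 × log₂ 12 = 309.871 + 130.064 × 3.5850 ≈ 776.147 ms.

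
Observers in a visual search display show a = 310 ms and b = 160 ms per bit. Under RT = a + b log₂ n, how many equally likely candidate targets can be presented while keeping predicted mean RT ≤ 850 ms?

10

160·log₂ n ≤ 850 − 310 = 540, giving log₂ n ≤ 3.3750 and n ≤ 10.375. The largest whole number is 10.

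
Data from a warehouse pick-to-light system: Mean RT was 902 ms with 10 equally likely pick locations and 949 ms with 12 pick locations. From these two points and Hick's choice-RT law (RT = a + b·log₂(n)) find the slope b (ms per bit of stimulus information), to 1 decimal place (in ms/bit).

The slope on a log₂ axis is (949 − 902) / (3.5850 − 3.3219) = 178.684 ms/bit.

178.7 ms/bit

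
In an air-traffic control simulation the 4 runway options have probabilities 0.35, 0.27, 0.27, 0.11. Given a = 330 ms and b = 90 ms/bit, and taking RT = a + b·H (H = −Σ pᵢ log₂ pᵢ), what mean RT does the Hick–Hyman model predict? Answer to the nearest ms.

Entropy contributions −pᵢ log₂ pᵢ: 0.5301, 0.5100, 0.5100, 0.3503; sum H = 1.9004 bits.
RT = a + bH = 330 + 90·1.9004 = 501.04 ms.

501 ms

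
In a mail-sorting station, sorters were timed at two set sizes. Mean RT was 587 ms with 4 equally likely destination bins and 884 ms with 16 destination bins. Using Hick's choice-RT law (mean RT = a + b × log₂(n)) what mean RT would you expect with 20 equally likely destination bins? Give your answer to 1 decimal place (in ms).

Fit slope and intercept:
  b = (884 − 587) / (log₂ 16 − log₂ 4) = 297 / (4 − 2) = 148.500 ms/bit
  a = 587 − 148.500 × 2 = 290.000 ms
Then RT(20) = 290.000 + 148.500 × log₂ 20 = 290.000 + 148.500 × 4.3219 ≈ 931.806 ms.

931.8 ms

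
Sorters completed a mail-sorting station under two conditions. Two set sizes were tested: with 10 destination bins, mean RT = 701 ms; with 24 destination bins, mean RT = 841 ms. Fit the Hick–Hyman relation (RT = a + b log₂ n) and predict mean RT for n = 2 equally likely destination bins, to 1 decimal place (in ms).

Fit slope and intercept:
  b = (841 − 701) / (log₂ 24 − log₂ 10) = 140 / (4.5850 − 3.3219) = 110.844 ms/bit
  a = 701 − 110.844 × 3.3219 = 332.784 ms
Then RT(2) = 332.784 + 110.844 × log₂ 2 = 332.784 + 110.844 × 1 ≈ 443.628 ms.

443.6 ms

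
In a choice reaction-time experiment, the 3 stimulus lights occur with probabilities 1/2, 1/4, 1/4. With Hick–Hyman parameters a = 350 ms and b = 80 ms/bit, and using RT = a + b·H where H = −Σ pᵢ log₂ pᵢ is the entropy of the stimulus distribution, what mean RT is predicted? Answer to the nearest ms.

470 ms

H = −Σ pᵢ log₂ pᵢ = 0.5·1 + 0.25·2 + 0.25·2 = 1.500 bits.
RT = 350 + 80 × 1.500 = 470.00 ms.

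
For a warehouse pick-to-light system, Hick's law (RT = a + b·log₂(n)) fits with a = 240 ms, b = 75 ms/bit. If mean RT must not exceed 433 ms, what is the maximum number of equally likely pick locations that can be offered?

5

75·log₂ n ≤ 433 − 240 = 193, giving log₂ n ≤ 2.5733 and n ≤ 5.952. The largest whole number is 5.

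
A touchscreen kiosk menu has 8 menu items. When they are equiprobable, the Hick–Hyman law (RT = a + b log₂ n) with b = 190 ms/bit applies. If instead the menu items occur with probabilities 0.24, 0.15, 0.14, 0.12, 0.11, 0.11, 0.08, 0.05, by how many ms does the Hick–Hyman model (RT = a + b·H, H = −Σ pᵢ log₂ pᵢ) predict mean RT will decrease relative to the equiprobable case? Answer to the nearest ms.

23 ms

The RT saving is b·ΔH. Equiprobable H₀ = log₂(8) = 3.0000 bits; with the given probabilities H = 2.8770 bits.
b·(H₀ − H) = 190 × (3.0000 − 2.8770) = 23.36 ms.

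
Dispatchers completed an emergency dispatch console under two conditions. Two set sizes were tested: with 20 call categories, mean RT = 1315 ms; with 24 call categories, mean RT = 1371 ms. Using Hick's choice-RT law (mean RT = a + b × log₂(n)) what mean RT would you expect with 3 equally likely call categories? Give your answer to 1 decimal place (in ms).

Solve the two-equation system in a and b:
  b = (1371 − 1315) / (log₂ 24 − log₂ 20) = 56 / (4.5850 − 4.3219) = 212.900 ms/bit
  a = 1315 − 212.900 × 4.3219 = 394.862 ms
Then RT(3) = 394.862 + 212.900 × log₂ 3 = 394.862 + 212.900 × 1.5850 ≈ 732.300 ms.

732.3 ms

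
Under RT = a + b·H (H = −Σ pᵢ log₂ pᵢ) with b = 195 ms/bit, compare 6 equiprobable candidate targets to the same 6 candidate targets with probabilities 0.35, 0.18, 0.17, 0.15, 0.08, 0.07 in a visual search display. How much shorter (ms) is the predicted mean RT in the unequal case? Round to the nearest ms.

40 ms

The RT saving is b·ΔH. Equiprobable H₀ = log₂(6) = 2.5850 bits; with the given probabilities H = 2.3806 bits.
b·(H₀ − H) = 195 × (2.5850 − 2.3806) = 39.85 ms.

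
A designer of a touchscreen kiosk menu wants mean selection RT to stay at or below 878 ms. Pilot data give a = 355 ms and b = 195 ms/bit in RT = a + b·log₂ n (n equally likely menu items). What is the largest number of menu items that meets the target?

Information budget: (878 − 355)/195 = 2.6821 bits, so n ≤ 2^2.6821 = 6.418 → at most 6.

6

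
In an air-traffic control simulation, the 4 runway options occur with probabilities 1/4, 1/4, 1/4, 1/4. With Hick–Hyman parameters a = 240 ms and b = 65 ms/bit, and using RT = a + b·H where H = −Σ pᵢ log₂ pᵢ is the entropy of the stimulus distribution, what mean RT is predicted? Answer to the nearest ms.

H = −Σ pᵢ log₂ pᵢ = 0.25·2 + 0.25·2 + 0.25·2 + 0.25·2 = 2.000 bits.
RT = 240 + 65 × 2.000 = 370.00 ms.

370 ms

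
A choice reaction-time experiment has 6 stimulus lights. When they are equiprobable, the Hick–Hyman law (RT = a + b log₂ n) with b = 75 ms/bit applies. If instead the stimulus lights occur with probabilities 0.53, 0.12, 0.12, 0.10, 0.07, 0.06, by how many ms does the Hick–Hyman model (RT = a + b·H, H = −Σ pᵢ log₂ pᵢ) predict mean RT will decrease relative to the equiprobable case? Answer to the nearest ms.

Equiprobable entropy H₀ = log₂ 6 = 2.5850 bits.
Skewed entropy H = −Σ pᵢ log₂ pᵢ = 2.0639 bits.
ΔRT = b·(H₀ − H) = 75 × 0.5211 = 39.08 ms.

39 ms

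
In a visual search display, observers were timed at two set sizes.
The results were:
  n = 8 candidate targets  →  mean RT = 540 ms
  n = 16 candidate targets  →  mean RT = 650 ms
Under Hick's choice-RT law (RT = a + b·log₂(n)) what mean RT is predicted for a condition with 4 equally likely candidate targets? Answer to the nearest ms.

Solve the two-equation system in a and b:
  b = (650 − 540) / (log₂ 16 − log₂ 8) = 110 / (4 − 3) = 110 ms/bit
  a = 540 − 110 × 3 = 210 ms
Then RT(4) = 210 + 110 × log₂ 4 = 210 + 110 × 2 ≈ 430.000 ms.

430 ms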